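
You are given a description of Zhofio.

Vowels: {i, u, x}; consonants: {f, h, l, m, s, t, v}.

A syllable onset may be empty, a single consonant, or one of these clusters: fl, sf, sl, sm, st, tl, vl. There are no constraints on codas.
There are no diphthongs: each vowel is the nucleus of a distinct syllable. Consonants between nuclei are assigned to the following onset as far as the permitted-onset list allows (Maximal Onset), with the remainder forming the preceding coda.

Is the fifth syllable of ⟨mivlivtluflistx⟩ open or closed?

open

Vowels present: i, i, u, i, x; each is a nucleus, giving 5 syllables.
Between /i/ (V1) and /i/ (V2): /vl/ — entire cluster is a permitted onset → onset /vl/, coda ∅.
Between /i/ (V2) and /u/ (V3): /vtl/ splits as /v/ + /tl/ (/tl/ is the longest suffix that is a licit onset).
Between /u/ (V3) and /i/ (V4): /fl/ — entire cluster is a permitted onset → onset /fl/, coda ∅.
Between /i/ (V4) and /x/ (V5): cluster /st/ — /st/ is itself a permitted onset, so the whole cluster goes right; preceding coda = ∅.
Result: mi.vliv.tlu.fli.stx.
Syllable 5 is /stx/; it ends in its nucleus with no coda, so it is open.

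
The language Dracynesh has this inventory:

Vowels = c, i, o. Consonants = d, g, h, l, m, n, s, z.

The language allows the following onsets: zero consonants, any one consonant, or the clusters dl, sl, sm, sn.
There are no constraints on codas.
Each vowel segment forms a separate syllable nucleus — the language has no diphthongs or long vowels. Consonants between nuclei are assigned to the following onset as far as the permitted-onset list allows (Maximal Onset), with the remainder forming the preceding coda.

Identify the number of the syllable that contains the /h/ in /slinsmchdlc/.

The vowels are i, c, c — 3 nuclei, so 3 syllables.
/i…c/ gap (V1→V2): /nsm/ — longest licit onset from the right is /sm/, leaving /n/ as coda.
/c…c/ gap (V2→V3): /hdl/; trying suffixes from longest down, /dl/ is the first permitted one, so coda /h/ | onset /dl/.
So the parse is slin.smch.dlc.
The /h/ is in the coda of syllable 2 (/smch/).

2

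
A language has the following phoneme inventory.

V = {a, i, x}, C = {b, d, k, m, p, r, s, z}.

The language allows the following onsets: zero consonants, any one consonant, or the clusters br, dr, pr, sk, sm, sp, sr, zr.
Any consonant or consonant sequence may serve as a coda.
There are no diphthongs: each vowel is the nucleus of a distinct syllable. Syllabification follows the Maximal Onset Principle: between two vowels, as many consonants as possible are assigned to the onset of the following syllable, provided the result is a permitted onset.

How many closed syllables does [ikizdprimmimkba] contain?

3

The vowels are i, i, i, i, a — 5 nuclei, so 5 syllables.
/i…i/ gap (V1→V2): /k/ is a single consonant, so it becomes the next onset.
/i…i/ gap (V2→V3): /zdpr/ — longest licit onset from the right is /pr/, leaving /zd/ as coda.
/i…i/ gap (V3→V4): cluster /mm/ — the longest permitted-onset suffix is /m/; onset = /m/, preceding coda = /m/.
/i…a/ gap (V4→V5): /mkb/ — longest licit onset from the right is /b/, leaving /mk/ as coda.
Syllabification: i.kizd.prim.mimk.ba.
Classifying each syllable: /i/ (open), /kizd/ (closed), /prim/ (closed), /mimk/ (closed), /ba/ (open).
Closed syllables: 3.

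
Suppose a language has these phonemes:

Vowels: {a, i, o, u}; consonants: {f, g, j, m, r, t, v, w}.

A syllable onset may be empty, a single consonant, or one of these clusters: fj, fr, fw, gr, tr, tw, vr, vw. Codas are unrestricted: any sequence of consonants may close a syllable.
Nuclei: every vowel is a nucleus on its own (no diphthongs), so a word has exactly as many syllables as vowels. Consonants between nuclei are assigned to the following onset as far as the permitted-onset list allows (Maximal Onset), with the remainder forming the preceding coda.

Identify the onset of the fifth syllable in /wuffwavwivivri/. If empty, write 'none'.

vr

The vowels are u, a, i, i, i — 5 nuclei, so 5 syllables.
/u…a/ gap (V1→V2): cluster /ffw/ — the longest permitted-onset suffix is /fw/; onset = /fw/, preceding coda = /f/.
/a…i/ gap (V2→V3): /vw/ — entire cluster is a permitted onset → onset /vw/, coda ∅.
/i…i/ gap (V3→V4): /v/ is a single consonant, so it becomes the next onset.
/i…i/ gap (V4→V5): /vr/ is a licit onset in full, so it all attaches to the next syllable.
Syllabification: wuf.fwa.vwi.vi.vri.
Syllable 5 is /vri/: onset /vr/, nucleus /i/, coda ∅.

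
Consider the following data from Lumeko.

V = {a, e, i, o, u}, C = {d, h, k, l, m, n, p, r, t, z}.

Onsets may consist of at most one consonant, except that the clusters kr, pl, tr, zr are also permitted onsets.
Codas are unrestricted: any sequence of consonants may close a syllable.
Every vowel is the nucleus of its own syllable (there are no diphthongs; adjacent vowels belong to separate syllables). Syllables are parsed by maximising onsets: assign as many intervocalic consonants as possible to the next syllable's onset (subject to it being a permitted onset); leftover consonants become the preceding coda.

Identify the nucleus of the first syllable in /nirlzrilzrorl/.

i

Vowels present: i, i, o; each is a nucleus, giving 3 syllables.
The first nucleus (vowel 1 from the left) is /i/.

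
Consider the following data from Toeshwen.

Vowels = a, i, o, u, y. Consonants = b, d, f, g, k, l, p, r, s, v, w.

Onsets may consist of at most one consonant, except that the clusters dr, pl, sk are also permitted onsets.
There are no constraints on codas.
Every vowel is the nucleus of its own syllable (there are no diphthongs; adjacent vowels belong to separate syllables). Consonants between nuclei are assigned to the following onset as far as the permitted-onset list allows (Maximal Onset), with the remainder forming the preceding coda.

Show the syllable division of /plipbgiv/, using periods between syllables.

The vowels are i, i — 2 nuclei, so 2 syllables.
/i…i/ gap (V1→V2): /pbg/; trying suffixes from longest down, /g/ is the first permitted one, so coda /pb/ | onset /g/.

plipb.giv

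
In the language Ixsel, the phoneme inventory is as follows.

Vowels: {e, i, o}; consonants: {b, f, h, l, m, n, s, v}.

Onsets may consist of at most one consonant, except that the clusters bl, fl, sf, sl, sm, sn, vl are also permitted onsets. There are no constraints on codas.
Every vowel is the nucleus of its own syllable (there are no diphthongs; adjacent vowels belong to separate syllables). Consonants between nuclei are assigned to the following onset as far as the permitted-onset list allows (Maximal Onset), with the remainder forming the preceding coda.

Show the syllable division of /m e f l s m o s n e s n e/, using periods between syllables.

The vowels are e, o, e, e — 4 nuclei, so 4 syllables.
Between /e/ (V1) and /o/ (V2): /flsm/ splits as /fl/ + /sm/ (/sm/ is the longest suffix that is a licit onset).
Between /o/ (V2) and /e/ (V3): /sn/ is a licit onset in full, so it all attaches to the next syllable.
Between /e/ (V3) and /e/ (V4): /sn/ is a licit onset in full, so it all attaches to the next syllable.

mefl.smo.sne.sne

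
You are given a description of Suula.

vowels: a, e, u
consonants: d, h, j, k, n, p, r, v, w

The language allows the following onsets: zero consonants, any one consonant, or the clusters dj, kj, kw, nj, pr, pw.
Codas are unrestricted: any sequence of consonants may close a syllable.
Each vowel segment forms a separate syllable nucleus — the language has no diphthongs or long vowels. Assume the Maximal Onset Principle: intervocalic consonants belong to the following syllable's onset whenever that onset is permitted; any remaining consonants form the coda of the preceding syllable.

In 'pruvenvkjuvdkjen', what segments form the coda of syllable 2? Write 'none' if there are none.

The vowels are u, e, u, e — 4 nuclei, so 4 syllables.
Between /u/ (V1) and /e/ (V2): /v/ is a single consonant, so it becomes the next onset.
Between /e/ (V2) and /u/ (V3): /nvkj/ — longest licit onset from the right is /kj/, leaving /nv/ as coda.
Between /u/ (V3) and /e/ (V4): /vdkj/; trying suffixes from longest down, /kj/ is the first permitted one, so coda /vd/ | onset /kj/.
Syllabification: pru.venv.kjuvd.kjen.
Syllable 2 is /venv/: onset /v/, nucleus /e/, coda /nv/.

nv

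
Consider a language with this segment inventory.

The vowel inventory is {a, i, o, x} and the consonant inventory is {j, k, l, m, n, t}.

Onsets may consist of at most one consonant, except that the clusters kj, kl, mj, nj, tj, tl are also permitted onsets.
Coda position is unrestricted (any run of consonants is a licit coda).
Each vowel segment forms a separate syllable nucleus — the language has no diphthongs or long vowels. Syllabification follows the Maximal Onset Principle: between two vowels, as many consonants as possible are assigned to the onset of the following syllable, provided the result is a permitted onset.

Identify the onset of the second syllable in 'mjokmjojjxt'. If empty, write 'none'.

mj

Nuclei (vowels): o, o, x → 3 syllables.
/o…o/ gap (V1→V2): /kmj/ — longest licit onset from the right is /mj/, leaving /k/ as coda.
/o…x/ gap (V2→V3): cluster /jj/ — the longest permitted-onset suffix is /j/; onset = /j/, preceding coda = /j/.
Putting it together: mjok.mjoj.jxt.
Syllable 2 is /mjoj/: onset /mj/, nucleus /o/, coda /j/.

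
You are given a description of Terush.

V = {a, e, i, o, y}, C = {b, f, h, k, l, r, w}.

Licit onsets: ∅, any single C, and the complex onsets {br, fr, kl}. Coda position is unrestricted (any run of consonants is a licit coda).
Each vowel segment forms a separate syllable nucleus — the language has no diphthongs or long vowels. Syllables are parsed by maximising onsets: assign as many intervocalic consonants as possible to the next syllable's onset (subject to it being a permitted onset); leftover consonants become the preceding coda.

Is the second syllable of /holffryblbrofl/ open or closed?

closed

The vowels are o, y, o — 3 nuclei, so 3 syllables.
V1 /o/ – V2 /y/: /lffr/; trying suffixes from longest down, /fr/ is the first permitted one, so coda /lf/ | onset /fr/.
V2 /y/ – V3 /o/: /blbr/ splits as /bl/ + /br/ (/br/ is the longest suffix that is a licit onset).
Putting it together: holf.frybl.brofl.
Syllable 2 is /frybl/ with coda /bl/, so it is closed.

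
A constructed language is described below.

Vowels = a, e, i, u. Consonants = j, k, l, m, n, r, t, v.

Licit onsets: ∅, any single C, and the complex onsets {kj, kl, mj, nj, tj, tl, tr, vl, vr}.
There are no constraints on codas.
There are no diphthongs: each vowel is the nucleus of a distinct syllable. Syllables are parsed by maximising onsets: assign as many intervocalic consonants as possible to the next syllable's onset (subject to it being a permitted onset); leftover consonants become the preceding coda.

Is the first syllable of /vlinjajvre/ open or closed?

The vowels are i, a, e — 3 nuclei, so 3 syllables.
Between /i/ (V1) and /a/ (V2): /nj/ — entire cluster is a permitted onset → onset /nj/, coda ∅.
Between /a/ (V2) and /e/ (V3): /jvr/ — longest licit onset from the right is /vr/, leaving /j/ as coda.
Syllabification: vli.njaj.vre.
Syllable 1 is /vli/; it ends in its nucleus with no coda, so it is open.

open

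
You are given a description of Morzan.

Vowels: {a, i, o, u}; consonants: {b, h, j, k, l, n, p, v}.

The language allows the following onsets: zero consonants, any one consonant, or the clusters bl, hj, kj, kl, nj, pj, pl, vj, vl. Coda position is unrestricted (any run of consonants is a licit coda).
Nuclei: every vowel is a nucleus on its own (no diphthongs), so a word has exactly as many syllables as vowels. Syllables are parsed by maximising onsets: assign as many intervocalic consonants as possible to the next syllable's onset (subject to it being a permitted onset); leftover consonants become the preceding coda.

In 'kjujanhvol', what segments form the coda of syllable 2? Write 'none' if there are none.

Nuclei (vowels): u, a, o → 3 syllables.
σ1/σ2 boundary: /j/ → onset of the next syllable (single consonants are always licit onsets).
σ2/σ3 boundary: /nhv/ splits as /nh/ + /v/ (/v/ is the longest suffix that is a licit onset).
Putting it together: kju.janh.vol.
Syllable 2 is /janh/: onset /j/, nucleus /a/, coda /nh/.

nh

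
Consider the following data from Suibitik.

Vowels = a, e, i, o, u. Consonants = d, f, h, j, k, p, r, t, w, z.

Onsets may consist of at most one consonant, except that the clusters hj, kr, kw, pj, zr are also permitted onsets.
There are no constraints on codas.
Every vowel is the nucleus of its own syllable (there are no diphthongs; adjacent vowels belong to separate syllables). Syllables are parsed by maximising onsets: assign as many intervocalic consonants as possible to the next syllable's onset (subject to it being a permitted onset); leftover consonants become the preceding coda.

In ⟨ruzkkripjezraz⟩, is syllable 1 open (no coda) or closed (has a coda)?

closed

The vowels are u, i, e, a — 4 nuclei, so 4 syllables.
Between /u/ (V1) and /i/ (V2): /zkkr/; trying suffixes from longest down, /kr/ is the first permitted one, so coda /zk/ | onset /kr/.
Between /i/ (V2) and /e/ (V3): /pj/ — entire cluster is a permitted onset → onset /pj/, coda ∅.
Between /e/ (V3) and /a/ (V4): /zr/ — entire cluster is a permitted onset → onset /zr/, coda ∅.
Putting it together: ruzk.kri.pje.zraz.
Syllable 1 is /ruzk/ with coda /zk/, so it is closed.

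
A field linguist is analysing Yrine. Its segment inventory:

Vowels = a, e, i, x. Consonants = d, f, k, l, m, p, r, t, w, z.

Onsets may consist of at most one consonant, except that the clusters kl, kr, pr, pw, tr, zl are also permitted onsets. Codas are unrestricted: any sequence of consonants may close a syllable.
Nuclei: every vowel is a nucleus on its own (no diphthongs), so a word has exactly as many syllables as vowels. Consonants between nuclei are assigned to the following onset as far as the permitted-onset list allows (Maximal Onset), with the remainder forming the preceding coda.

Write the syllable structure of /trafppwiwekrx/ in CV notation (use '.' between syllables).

The vowels are a, i, e, x — 4 nuclei, so 4 syllables.
Between /a/ (V1) and /i/ (V2): /fppw/ — longest licit onset from the right is /pw/, leaving /fp/ as coda.
Between /i/ (V2) and /e/ (V3): /w/ → onset of the next syllable (single consonants are always licit onsets).
Between /e/ (V3) and /x/ (V4): /kr/ is a licit onset in full, so it all attaches to the next syllable.
So the parse is trafp.pwi.we.krx.
Mapping each syllable to C/V: /trafp/ → CCVCC, /pwi/ → CCV, /we/ → CV, /krx/ → CCV.

CCVCC.CCV.CV.CCV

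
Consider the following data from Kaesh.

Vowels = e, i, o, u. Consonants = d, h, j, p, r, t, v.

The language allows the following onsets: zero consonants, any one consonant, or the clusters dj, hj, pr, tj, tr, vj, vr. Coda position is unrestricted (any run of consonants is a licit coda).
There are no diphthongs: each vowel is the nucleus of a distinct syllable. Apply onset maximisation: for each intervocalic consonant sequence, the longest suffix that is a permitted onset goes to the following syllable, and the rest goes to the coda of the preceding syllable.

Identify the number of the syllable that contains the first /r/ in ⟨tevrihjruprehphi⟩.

2

Vowels present: e, i, u, e, i; each is a nucleus, giving 5 syllables.
/e…i/ gap (V1→V2): cluster /vr/ — /vr/ is itself a permitted onset, so the whole cluster goes right; preceding coda = ∅.
/i…u/ gap (V2→V3): /hjr/ splits as /hj/ + /r/ (/r/ is the longest suffix that is a licit onset).
/u…e/ gap (V3→V4): cluster /pr/ — /pr/ is itself a permitted onset, so the whole cluster goes right; preceding coda = ∅.
/e…i/ gap (V4→V5): /hph/ splits as /hp/ + /h/ (/h/ is the longest suffix that is a licit onset).
So the parse is te.vrihj.ru.prehp.hi.
The first /r/ is in the onset of syllable 2 (/vrihj/).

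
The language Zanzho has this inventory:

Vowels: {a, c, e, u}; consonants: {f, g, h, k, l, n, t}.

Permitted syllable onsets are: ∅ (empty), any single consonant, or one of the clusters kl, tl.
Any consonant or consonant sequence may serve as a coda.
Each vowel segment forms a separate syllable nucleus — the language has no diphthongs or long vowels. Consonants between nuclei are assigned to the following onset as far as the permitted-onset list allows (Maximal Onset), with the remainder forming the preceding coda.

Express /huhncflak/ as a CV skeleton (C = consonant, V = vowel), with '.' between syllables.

Nuclei (vowels): u, c, a → 3 syllables.
σ1/σ2 boundary: /hn/ — longest licit onset from the right is /n/, leaving /h/ as coda.
σ2/σ3 boundary: /fl/ splits as /f/ + /l/ (/l/ is the longest suffix that is a licit onset).
Putting it together: huh.ncf.lak.
Mapping each syllable to C/V: /huh/ → CVC, /ncf/ → CVC, /lak/ → CVC.

CVC.CVC.CVC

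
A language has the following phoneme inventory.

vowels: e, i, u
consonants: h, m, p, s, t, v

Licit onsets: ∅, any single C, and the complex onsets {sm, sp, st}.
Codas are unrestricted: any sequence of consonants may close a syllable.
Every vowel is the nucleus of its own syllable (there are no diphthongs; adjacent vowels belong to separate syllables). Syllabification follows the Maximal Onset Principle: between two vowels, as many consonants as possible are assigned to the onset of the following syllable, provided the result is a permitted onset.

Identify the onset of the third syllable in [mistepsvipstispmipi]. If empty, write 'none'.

v

The vowels are i, e, i, i, i, i — 6 nuclei, so 6 syllables.
/i…e/ gap (V1→V2): /st/ is a licit onset in full, so it all attaches to the next syllable.
/e…i/ gap (V2→V3): /psv/ splits as /ps/ + /v/ (/v/ is the longest suffix that is a licit onset).
/i…i/ gap (V3→V4): /pst/ — longest licit onset from the right is /st/, leaving /p/ as coda.
/i…i/ gap (V4→V5): /spm/; trying suffixes from longest down, /m/ is the first permitted one, so coda /sp/ | onset /m/.
/i…i/ gap (V5→V6): /p/ → onset of the next syllable (single consonants are always licit onsets).
Putting it together: mi.steps.vip.stisp.mi.pi.
Syllable 3 is /vip/: onset /v/, nucleus /i/, coda /p/.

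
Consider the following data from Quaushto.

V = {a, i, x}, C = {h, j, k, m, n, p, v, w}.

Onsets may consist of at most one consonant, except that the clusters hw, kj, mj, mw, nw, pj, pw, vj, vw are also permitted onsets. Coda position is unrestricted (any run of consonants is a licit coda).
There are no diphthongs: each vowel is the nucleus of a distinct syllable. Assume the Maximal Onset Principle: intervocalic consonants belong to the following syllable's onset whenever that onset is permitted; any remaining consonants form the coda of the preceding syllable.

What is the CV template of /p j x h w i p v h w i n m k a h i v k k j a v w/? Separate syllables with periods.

CCV.CCVCC.CCVCC.CV.CVCC.CCVCC

Nuclei (vowels): x, i, i, a, i, a → 6 syllables.
/x…i/ gap (V1→V2): /hw/ is a licit onset in full, so it all attaches to the next syllable.
/i…i/ gap (V2→V3): /pvhw/ — longest licit onset from the right is /hw/, leaving /pv/ as coda.
/i…a/ gap (V3→V4): cluster /nmk/ — the longest permitted-onset suffix is /k/; onset = /k/, preceding coda = /nm/.
/a…i/ gap (V4→V5): /h/ is a single consonant, so it becomes the next onset.
/i…a/ gap (V5→V6): /vkkj/; trying suffixes from longest down, /kj/ is the first permitted one, so coda /vk/ | onset /kj/.
So the parse is pjx.hwipv.hwinm.ka.hivk.kjavw.
Mapping each syllable to C/V: /pjx/ → CCV, /hwipv/ → CCVCC, /hwinm/ → CCVCC, /ka/ → CV, /hivk/ → CVCC, /kjavw/ → CCVCC.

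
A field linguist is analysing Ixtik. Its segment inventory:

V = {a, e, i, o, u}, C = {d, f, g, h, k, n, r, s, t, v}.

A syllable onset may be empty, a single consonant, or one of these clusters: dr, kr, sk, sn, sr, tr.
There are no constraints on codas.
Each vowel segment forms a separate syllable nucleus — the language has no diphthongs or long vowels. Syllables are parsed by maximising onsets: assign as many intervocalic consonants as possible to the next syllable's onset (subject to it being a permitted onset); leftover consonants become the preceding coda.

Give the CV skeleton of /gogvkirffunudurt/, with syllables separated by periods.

CVCC.CVCC.CV.CV.CVCC

Vowels present: o, i, u, u, u; each is a nucleus, giving 5 syllables.
Between /o/ (V1) and /i/ (V2): /gvk/ — longest licit onset from the right is /k/, leaving /gv/ as coda.
Between /i/ (V2) and /u/ (V3): cluster /rff/ — the longest permitted-onset suffix is /f/; onset = /f/, preceding coda = /rf/.
Between /u/ (V3) and /u/ (V4): just /n/ — single C goes to the following onset.
Between /u/ (V4) and /u/ (V5): /d/ is a single consonant, so it becomes the next onset.
Putting it together: gogv.kirf.fu.nu.durt.
Mapping each syllable to C/V: /gogv/ → CVCC, /kirf/ → CVCC, /fu/ → CV, /nu/ → CV, /durt/ → CVCC.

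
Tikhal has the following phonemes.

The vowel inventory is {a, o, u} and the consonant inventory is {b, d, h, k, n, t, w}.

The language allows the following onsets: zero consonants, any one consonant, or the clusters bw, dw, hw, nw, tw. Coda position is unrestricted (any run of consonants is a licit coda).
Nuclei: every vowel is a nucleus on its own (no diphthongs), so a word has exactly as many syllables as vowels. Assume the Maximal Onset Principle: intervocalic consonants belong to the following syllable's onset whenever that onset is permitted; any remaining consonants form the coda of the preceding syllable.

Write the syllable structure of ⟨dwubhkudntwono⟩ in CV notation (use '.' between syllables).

The vowels are u, u, o, o — 4 nuclei, so 4 syllables.
/u…u/ gap (V1→V2): /bhk/ splits as /bh/ + /k/ (/k/ is the longest suffix that is a licit onset).
/u…o/ gap (V2→V3): /dntw/ — longest licit onset from the right is /tw/, leaving /dn/ as coda.
/o…o/ gap (V3→V4): /n/ → onset of the next syllable (single consonants are always licit onsets).
Syllabification: dwubh.kudn.two.no.
Mapping each syllable to C/V: /dwubh/ → CCVCC, /kudn/ → CVCC, /two/ → CCV, /no/ → CV.

CCVCC.CVCC.CCV.CV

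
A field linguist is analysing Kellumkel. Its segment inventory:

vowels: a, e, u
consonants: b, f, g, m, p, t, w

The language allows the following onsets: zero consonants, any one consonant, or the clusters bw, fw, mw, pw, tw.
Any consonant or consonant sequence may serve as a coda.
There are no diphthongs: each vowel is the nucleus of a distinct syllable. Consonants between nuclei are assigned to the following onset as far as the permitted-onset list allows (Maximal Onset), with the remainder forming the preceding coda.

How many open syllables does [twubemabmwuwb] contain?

2

The vowels are u, e, a, u — 4 nuclei, so 4 syllables.
/u…e/ gap (V1→V2): /b/ is a single consonant, so it becomes the next onset.
/e…a/ gap (V2→V3): /m/ → onset of the next syllable (single consonants are always licit onsets).
/a…u/ gap (V3→V4): /bmw/ — longest licit onset from the right is /mw/, leaving /b/ as coda.
Putting it together: twu.be.mab.mwuwb.
Classifying each syllable: /twu/ (open), /be/ (open), /mab/ (closed), /mwuwb/ (closed).
Open syllables: 2.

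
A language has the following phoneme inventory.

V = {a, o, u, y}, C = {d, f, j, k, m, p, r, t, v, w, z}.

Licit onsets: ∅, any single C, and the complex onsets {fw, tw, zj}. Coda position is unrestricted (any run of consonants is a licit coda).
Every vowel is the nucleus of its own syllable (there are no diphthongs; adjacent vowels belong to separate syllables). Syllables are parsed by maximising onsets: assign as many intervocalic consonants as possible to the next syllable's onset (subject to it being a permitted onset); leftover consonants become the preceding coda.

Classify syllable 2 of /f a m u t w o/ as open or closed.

open

Vowels present: a, u, o; each is a nucleus, giving 3 syllables.
Between /a/ (V1) and /u/ (V2): /m/ is a single consonant, so it becomes the next onset.
Between /u/ (V2) and /o/ (V3): cluster /tw/ — /tw/ is itself a permitted onset, so the whole cluster goes right; preceding coda = ∅.
Syllabification: fa.mu.two.
Syllable 2 is /mu/; it ends in its nucleus with no coda, so it is open.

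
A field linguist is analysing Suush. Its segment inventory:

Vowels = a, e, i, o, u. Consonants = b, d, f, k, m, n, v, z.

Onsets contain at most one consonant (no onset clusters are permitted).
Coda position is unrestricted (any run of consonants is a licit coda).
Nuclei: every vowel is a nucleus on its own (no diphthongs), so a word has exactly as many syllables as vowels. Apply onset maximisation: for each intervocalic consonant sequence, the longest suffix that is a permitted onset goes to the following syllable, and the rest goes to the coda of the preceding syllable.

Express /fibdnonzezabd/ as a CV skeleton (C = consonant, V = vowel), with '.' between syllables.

The vowels are i, o, e, a — 4 nuclei, so 4 syllables.
/i…o/ gap (V1→V2): cluster /bdn/ — the longest permitted-onset suffix is /n/; onset = /n/, preceding coda = /bd/.
/o…e/ gap (V2→V3): /nz/ splits as /n/ + /z/ (/z/ is the longest suffix that is a licit onset).
/e…a/ gap (V3→V4): /z/ is a single consonant, so it becomes the next onset.
Syllabification: fibd.non.ze.zabd.
Mapping each syllable to C/V: /fibd/ → CVCC, /non/ → CVC, /ze/ → CV, /zabd/ → CVCC.

CVCC.CVC.CV.CVCC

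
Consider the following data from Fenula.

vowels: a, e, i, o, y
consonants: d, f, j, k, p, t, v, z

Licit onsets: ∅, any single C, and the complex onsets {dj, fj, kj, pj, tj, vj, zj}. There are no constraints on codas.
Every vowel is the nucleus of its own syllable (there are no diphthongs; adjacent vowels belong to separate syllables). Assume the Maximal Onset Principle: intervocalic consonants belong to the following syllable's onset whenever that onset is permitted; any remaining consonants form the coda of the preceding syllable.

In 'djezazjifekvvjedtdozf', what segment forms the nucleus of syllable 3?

i

The vowels are e, a, i, e, e, o — 6 nuclei, so 6 syllables.
The third nucleus (vowel 3 from the left) is /i/.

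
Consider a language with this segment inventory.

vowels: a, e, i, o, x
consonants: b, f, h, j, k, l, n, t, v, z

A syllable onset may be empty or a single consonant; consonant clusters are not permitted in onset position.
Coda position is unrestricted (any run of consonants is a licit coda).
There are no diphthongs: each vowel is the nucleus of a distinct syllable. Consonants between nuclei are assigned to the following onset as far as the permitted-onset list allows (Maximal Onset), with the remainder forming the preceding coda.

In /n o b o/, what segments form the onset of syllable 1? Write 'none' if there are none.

n

Vowels present: o, o; each is a nucleus, giving 2 syllables.
V1 /o/ – V2 /o/: /b/ is a single consonant, so it becomes the next onset.
Result: no.bo.
Syllable 1 is /no/: onset /n/, nucleus /o/, coda ∅.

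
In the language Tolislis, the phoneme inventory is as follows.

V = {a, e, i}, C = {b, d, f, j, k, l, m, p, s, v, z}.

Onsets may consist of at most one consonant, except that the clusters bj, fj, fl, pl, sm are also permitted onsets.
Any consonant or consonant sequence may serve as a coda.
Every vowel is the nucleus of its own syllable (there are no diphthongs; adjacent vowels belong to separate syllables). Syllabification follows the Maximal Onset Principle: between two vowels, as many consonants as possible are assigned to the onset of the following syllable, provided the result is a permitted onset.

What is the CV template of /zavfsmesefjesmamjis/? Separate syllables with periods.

CVCC.CCV.CV.CCV.CCVC.CVC

Vowels present: a, e, e, e, a, i; each is a nucleus, giving 6 syllables.
σ1/σ2 boundary: /vfsm/ — longest licit onset from the right is /sm/, leaving /vf/ as coda.
σ2/σ3 boundary: /s/ is a single consonant, so it becomes the next onset.
σ3/σ4 boundary: cluster /fj/ — /fj/ is itself a permitted onset, so the whole cluster goes right; preceding coda = ∅.
σ4/σ5 boundary: cluster /sm/ — /sm/ is itself a permitted onset, so the whole cluster goes right; preceding coda = ∅.
σ5/σ6 boundary: /mj/ — longest licit onset from the right is /j/, leaving /m/ as coda.
Result: zavf.sme.se.fje.smam.jis.
Mapping each syllable to C/V: /zavf/ → CVCC, /sme/ → CCV, /se/ → CV, /fje/ → CCV, /smam/ → CCVC, /jis/ → CVC.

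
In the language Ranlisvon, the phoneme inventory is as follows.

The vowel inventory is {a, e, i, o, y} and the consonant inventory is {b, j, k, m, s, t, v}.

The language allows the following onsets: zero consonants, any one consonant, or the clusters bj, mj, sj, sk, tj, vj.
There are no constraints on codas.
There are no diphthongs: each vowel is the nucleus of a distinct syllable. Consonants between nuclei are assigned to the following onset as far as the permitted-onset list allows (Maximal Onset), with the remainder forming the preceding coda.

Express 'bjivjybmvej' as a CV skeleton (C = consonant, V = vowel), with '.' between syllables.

Nuclei (vowels): i, y, e → 3 syllables.
Between /i/ (V1) and /y/ (V2): /vj/ — entire cluster is a permitted onset → onset /vj/, coda ∅.
Between /y/ (V2) and /e/ (V3): cluster /bmv/ — the longest permitted-onset suffix is /v/; onset = /v/, preceding coda = /bm/.
Putting it together: bji.vjybm.vej.
Mapping each syllable to C/V: /bji/ → CCV, /vjybm/ → CCVCC, /vej/ → CVC.

CCV.CCVCC.CVC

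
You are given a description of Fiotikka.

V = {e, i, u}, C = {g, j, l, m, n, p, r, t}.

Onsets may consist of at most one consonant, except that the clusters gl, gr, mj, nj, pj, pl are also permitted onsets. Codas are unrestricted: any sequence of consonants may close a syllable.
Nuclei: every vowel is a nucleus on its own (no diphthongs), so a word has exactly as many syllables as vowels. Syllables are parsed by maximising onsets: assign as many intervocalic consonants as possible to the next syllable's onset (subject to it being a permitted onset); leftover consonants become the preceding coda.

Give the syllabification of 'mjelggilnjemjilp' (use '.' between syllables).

Nuclei (vowels): e, i, e, i → 4 syllables.
V1 /e/ – V2 /i/: cluster /lgg/ — the longest permitted-onset suffix is /g/; onset = /g/, preceding coda = /lg/.
V2 /i/ – V3 /e/: /lnj/ — longest licit onset from the right is /nj/, leaving /l/ as coda.
V3 /e/ – V4 /i/: cluster /mj/ — /mj/ is itself a permitted onset, so the whole cluster goes right; preceding coda = ∅.

mjelg.gil.nje.mjilp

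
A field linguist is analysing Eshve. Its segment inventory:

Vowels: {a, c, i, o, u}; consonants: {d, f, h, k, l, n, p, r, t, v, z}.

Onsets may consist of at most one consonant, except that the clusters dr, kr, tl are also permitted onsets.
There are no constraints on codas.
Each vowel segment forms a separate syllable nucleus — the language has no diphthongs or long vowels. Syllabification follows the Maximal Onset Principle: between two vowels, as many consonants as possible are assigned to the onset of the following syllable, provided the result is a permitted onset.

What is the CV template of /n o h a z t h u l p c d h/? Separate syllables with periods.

CV.CVCC.CVC.CVCC

The vowels are o, a, u, c — 4 nuclei, so 4 syllables.
σ1/σ2 boundary: /h/ → onset of the next syllable (single consonants are always licit onsets).
σ2/σ3 boundary: /zth/ splits as /zt/ + /h/ (/h/ is the longest suffix that is a licit onset).
σ3/σ4 boundary: cluster /lp/ — the longest permitted-onset suffix is /p/; onset = /p/, preceding coda = /l/.
Result: no.hazt.hul.pcdh.
Mapping each syllable to C/V: /no/ → CV, /hazt/ → CVCC, /hul/ → CVC, /pcdh/ → CVCC.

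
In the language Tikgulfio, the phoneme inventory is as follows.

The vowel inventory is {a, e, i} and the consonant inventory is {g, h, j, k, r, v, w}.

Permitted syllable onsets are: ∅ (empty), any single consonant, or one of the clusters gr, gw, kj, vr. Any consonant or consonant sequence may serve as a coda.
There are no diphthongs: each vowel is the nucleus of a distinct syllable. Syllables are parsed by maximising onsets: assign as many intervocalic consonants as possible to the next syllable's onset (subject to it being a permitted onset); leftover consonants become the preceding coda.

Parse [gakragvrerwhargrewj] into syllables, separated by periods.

The vowels are a, a, e, a, e — 5 nuclei, so 5 syllables.
σ1/σ2 boundary: /kr/ — longest licit onset from the right is /r/, leaving /k/ as coda.
σ2/σ3 boundary: /gvr/ splits as /g/ + /vr/ (/vr/ is the longest suffix that is a licit onset).
σ3/σ4 boundary: /rwh/; trying suffixes from longest down, /h/ is the first permitted one, so coda /rw/ | onset /h/.
σ4/σ5 boundary: /rgr/ splits as /r/ + /gr/ (/gr/ is the longest suffix that is a licit onset).

gak.rag.vrerw.har.grewj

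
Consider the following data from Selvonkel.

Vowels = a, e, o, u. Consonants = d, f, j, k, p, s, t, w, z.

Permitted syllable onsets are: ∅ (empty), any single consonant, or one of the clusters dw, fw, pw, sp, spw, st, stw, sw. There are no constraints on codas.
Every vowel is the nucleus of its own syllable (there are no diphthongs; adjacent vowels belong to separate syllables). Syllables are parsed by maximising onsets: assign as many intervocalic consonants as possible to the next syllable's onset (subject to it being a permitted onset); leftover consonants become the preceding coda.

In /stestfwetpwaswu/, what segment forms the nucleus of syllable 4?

u

The vowels are e, e, a, u — 4 nuclei, so 4 syllables.
The fourth nucleus (vowel 4 from the left) is /u/.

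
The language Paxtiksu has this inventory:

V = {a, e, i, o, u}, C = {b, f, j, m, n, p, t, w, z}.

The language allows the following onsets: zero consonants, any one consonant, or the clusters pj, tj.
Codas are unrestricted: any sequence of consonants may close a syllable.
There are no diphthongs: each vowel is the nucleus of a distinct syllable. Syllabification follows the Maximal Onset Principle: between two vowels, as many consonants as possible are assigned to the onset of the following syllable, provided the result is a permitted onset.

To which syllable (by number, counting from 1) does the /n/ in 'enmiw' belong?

1

Nuclei (vowels): e, i → 2 syllables.
/e…i/ gap (V1→V2): /nm/ splits as /n/ + /m/ (/m/ is the longest suffix that is a licit onset).
So the parse is en.miw.
The /n/ is in the coda of syllable 1 (/en/).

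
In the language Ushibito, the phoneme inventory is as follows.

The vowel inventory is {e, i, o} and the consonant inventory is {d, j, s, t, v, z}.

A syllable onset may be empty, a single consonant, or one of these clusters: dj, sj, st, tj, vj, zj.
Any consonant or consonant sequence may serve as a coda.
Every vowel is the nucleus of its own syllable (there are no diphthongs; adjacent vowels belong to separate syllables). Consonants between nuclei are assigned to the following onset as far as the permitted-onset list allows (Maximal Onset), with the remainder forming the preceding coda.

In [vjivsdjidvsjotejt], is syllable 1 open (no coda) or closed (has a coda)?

Nuclei (vowels): i, i, o, e → 4 syllables.
Between /i/ (V1) and /i/ (V2): /vsdj/ splits as /vs/ + /dj/ (/dj/ is the longest suffix that is a licit onset).
Between /i/ (V2) and /o/ (V3): cluster /dvsj/ — the longest permitted-onset suffix is /sj/; onset = /sj/, preceding coda = /dv/.
Between /o/ (V3) and /e/ (V4): /t/ is a single consonant, so it becomes the next onset.
Syllabification: vjivs.djidv.sjo.tejt.
Syllable 1 is /vjivs/ with coda /vs/, so it is closed.

closed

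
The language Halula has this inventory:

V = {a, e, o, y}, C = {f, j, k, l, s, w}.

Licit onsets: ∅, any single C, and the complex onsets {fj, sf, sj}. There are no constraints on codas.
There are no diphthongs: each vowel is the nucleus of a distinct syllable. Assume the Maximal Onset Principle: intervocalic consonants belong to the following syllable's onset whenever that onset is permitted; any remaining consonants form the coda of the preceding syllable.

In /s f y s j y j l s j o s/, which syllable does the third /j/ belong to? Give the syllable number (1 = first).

3

Vowels present: y, y, o; each is a nucleus, giving 3 syllables.
σ1/σ2 boundary: /sj/ — entire cluster is a permitted onset → onset /sj/, coda ∅.
σ2/σ3 boundary: /jlsj/ splits as /jl/ + /sj/ (/sj/ is the longest suffix that is a licit onset).
Putting it together: sfy.sjyjl.sjos.
The third /j/ is in the onset of syllable 3 (/sjos/).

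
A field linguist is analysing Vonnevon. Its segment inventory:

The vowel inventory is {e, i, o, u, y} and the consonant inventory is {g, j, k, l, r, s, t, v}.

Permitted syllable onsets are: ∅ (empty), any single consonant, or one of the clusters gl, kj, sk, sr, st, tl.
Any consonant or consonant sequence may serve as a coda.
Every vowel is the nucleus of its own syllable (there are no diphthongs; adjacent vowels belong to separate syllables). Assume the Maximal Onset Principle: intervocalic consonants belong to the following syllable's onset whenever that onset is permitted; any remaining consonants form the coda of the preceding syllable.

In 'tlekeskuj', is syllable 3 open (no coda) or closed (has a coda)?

closed

Nuclei (vowels): e, e, u → 3 syllables.
V1 /e/ – V2 /e/: just /k/ — single C goes to the following onset.
V2 /e/ – V3 /u/: /sk/ is a licit onset in full, so it all attaches to the next syllable.
Syllabification: tle.ke.skuj.
Syllable 3 is /skuj/ with coda /j/, so it is closed.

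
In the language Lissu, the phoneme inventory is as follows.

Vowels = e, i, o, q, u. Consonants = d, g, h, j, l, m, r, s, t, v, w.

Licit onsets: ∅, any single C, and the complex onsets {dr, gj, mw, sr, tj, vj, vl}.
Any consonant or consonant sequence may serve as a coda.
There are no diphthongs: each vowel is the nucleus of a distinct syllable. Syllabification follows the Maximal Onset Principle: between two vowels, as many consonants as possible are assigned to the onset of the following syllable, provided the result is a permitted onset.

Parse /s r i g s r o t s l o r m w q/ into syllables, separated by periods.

srig.srots.lor.mwq

Vowels present: i, o, o, q; each is a nucleus, giving 4 syllables.
/i…o/ gap (V1→V2): /gsr/; trying suffixes from longest down, /sr/ is the first permitted one, so coda /g/ | onset /sr/.
/o…o/ gap (V2→V3): /tsl/ splits as /ts/ + /l/ (/l/ is the longest suffix that is a licit onset).
/o…q/ gap (V3→V4): /rmw/ splits as /r/ + /mw/ (/mw/ is the longest suffix that is a licit onset).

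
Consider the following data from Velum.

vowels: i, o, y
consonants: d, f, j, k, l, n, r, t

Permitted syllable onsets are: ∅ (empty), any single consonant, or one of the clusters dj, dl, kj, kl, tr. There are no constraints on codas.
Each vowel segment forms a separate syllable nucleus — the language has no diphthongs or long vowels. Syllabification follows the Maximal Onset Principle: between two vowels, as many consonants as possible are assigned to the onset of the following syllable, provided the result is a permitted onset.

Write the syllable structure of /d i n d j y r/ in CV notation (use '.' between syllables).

CVC.CCVC

Vowels present: i, y; each is a nucleus, giving 2 syllables.
/i…y/ gap (V1→V2): cluster /ndj/ — the longest permitted-onset suffix is /dj/; onset = /dj/, preceding coda = /n/.
Putting it together: din.djyr.
Mapping each syllable to C/V: /din/ → CVC, /djyr/ → CCVC.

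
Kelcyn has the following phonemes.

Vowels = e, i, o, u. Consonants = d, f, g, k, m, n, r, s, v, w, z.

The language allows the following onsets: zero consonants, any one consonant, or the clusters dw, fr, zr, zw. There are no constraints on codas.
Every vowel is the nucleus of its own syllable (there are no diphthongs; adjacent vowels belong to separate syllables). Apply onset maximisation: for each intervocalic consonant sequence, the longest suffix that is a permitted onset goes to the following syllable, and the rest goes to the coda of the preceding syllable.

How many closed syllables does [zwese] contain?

0

The vowels are e, e — 2 nuclei, so 2 syllables.
V1 /e/ – V2 /e/: just /s/ — single C goes to the following onset.
Putting it together: zwe.se.
Classifying each syllable: /zwe/ (open), /se/ (open).
Closed syllables: 0.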